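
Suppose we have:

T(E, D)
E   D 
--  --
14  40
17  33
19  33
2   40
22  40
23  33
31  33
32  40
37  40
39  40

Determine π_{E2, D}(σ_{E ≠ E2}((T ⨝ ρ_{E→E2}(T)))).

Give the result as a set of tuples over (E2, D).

ρ[E→E2]: schema becomes (E2, D); tuples unchanged.
T ⋈ ρ_{E→E2}(T) (natural join on D): {(14, 40, 14), (14, 40, 2), (14, 40, 22), (14, 40, 32), (14, 40, 37), (14, 40, 39), (17, 33, 17), (17, 33, 19), (17, 33, 23), (17, 33, 31), (19, 33, 17), (19, 33, 19), (19, 33, 23), (19, 33, 31), (2, 40, 14), (2, 40, 2), (2, 40, 22), (2, 40, 32), (2, 40, 37), (2, 40, 39), (22, 40, 14), (22, 40, 2), (22, 40, 22), (22, 40, 32), (22, 40, 37), (22, 40, 39), (23, 33, 17), (23, 33, 19), (23, 33, 23), (23, 33, 31), (31, 33, 17), (31, 33, 19), (31, 33, 23), (31, 33, 31), (32, 40, 14), (32, 40, 2), (32, 40, 22), (32, 40, 32), (32, 40, 37), (32, 40, 39), (37, 40, 14), (37, 40, 2), (37, 40, 22), (37, 40, 32), (37, 40, 37), (37, 40, 39), (39, 40, 14), (39, 40, 2), (39, 40, 22), (39, 40, 32), (39, 40, 37), (39, 40, 39)}
Selection E ≠ E2: {(14, 40, 2), (14, 40, 22), (14, 40, 32), (14, 40, 37), (14, 40, 39), (17, 33, 19), (17, 33, 23), (17, 33, 31), (19, 33, 17), (19, 33, 23), (19, 33, 31), (2, 40, 14), (2, 40, 22), (2, 40, 32), (2, 40, 37), (2, 40, 39), (22, 40, 14), (22, 40, 2), (22, 40, 32), (22, 40, 37), (22, 40, 39), (23, 33, 17), (23, 33, 19), (23, 33, 31), (31, 33, 17), (31, 33, 19), (31, 33, 23), (32, 40, 14), (32, 40, 2), (32, 40, 22), (32, 40, 37), (32, 40, 39), (37, 40, 14), (37, 40, 2), (37, 40, 22), (37, 40, 32), (37, 40, 39), (39, 40, 14), (39, 40, 2), (39, 40, 22), (39, 40, 32), (39, 40, 37)}
Projecting to E2, D (32 duplicate(s) eliminated): {(14, 40), (17, 33), (19, 33), (2, 40), (22, 40), (23, 33), (31, 33), (32, 40), (37, 40), (39, 40)}

{(14, 40), (17, 33), (19, 33), (2, 40), (22, 40), (23, 33), (31, 33), (32, 40), (37, 40), (39, 40)}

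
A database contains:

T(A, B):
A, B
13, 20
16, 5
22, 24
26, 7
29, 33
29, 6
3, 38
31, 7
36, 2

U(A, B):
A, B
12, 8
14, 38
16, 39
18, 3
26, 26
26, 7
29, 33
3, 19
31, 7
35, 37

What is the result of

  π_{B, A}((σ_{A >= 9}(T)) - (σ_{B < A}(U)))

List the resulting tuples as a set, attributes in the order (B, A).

{(2, 36), (20, 13), (24, 22), (33, 29), (5, 16), (6, 29)}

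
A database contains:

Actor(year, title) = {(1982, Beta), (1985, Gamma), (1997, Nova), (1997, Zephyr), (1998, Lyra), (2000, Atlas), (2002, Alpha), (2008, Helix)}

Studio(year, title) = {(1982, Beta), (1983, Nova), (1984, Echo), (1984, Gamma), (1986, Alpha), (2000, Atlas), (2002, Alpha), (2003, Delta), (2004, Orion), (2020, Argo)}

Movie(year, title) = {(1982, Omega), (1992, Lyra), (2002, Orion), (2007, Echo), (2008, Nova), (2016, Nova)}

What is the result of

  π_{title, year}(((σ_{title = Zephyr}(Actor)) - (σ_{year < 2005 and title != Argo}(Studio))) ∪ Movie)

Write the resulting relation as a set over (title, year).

Apply σ_{title = Zephyr}; surviving tuples: {(1997, Zephyr)}
Apply σ_{year < 2005 and title != Argo}; surviving tuples: {(1982, Beta), (1983, Nova), (1984, Echo), (1984, Gamma), (1986, Alpha), (2000, Atlas), (2002, Alpha), (2003, Delta), (2004, Orion)}
Difference: {(1997, Zephyr)} with {(1982, Beta), (1983, Nova), (1984, Echo), (1984, Gamma), (1986, Alpha), (2000, Atlas), (2002, Alpha), (2003, Delta), (2004, Orion)} → {(1997, Zephyr)}
Union: {(1997, Zephyr)} with {(1982, Omega), (1992, Lyra), (2002, Orion), (2007, Echo), (2008, Nova), (2016, Nova)} → {(1982, Omega), (1992, Lyra), (1997, Zephyr), (2002, Orion), (2007, Echo), (2008, Nova), (2016, Nova)}
Keep only column(s) title, year: {(Echo, 2007), (Lyra, 1992), (Nova, 2008), (Nova, 2016), (Omega, 1982), (Orion, 2002), (Zephyr, 1997)}

{(Echo, 2007), (Lyra, 1992), (Nova, 2008), (Nova, 2016), (Omega, 1982), (Orion, 2002), (Zephyr, 1997)}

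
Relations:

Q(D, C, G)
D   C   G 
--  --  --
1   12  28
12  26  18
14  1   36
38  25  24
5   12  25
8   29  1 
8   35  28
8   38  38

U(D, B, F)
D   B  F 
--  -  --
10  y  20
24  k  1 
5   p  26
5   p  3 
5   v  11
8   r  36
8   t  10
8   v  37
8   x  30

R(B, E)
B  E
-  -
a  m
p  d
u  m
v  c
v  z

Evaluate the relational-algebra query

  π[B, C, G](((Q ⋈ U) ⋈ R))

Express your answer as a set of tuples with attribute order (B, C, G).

{(p, 12, 25), (v, 12, 25), (v, 29, 1), (v, 35, 28), (v, 38, 38)}

Natural join on D: {(5, 12, 25, p, 26), (5, 12, 25, p, 3), (5, 12, 25, v, 11), (8, 29, 1, r, 36), (8, 29, 1, t, 10), (8, 29, 1, v, 37), (8, 29, 1, x, 30), (8, 35, 28, r, 36), (8, 35, 28, t, 10), (8, 35, 28, v, 37), (8, 35, 28, x, 30), (8, 38, 38, r, 36), (8, 38, 38, t, 10), (8, 38, 38, v, 37), (8, 38, 38, x, 30)}
Natural join on B: {(5, 12, 25, p, 26, d), (5, 12, 25, p, 3, d), (5, 12, 25, v, 11, c), (5, 12, 25, v, 11, z), (8, 29, 1, v, 37, c), (8, 29, 1, v, 37, z), (8, 35, 28, v, 37, c), (8, 35, 28, v, 37, z), (8, 38, 38, v, 37, c), (8, 38, 38, v, 37, z)}
π_{B, C, G} gives {(p, 12, 25), (v, 12, 25), (v, 29, 1), (v, 35, 28), (v, 38, 38)} (5 duplicate(s) eliminated).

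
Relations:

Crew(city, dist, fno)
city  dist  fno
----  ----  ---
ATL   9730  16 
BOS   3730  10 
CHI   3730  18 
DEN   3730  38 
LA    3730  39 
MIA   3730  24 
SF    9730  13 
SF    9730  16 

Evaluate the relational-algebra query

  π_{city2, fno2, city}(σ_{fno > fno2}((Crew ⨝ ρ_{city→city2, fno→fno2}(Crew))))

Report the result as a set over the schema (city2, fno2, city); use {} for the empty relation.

ρ[city→city2, fno→fno2]: schema becomes (city2, dist, fno2); tuples unchanged.
Crew ⋈ ρ_{city→city2, fno→fno2}(Crew) (natural join on dist): {(ATL, 9730, 16, ATL, 16), (ATL, 9730, 16, SF, 13), (ATL, 9730, 16, SF, 16), (BOS, 3730, 10, BOS, 10), (BOS, 3730, 10, CHI, 18), (BOS, 3730, 10, DEN, 38), (BOS, 3730, 10, LA, 39), (BOS, 3730, 10, MIA, 24), (CHI, 3730, 18, BOS, 10), (CHI, 3730, 18, CHI, 18), (CHI, 3730, 18, DEN, 38), (CHI, 3730, 18, LA, 39), (CHI, 3730, 18, MIA, 24), (DEN, 3730, 38, BOS, 10), (DEN, 3730, 38, CHI, 18), (DEN, 3730, 38, DEN, 38), (DEN, 3730, 38, LA, 39), (DEN, 3730, 38, MIA, 24), (LA, 3730, 39, BOS, 10), (LA, 3730, 39, CHI, 18), (LA, 3730, 39, DEN, 38), (LA, 3730, 39, LA, 39), (LA, 3730, 39, MIA, 24), (MIA, 3730, 24, BOS, 10), (MIA, 3730, 24, CHI, 18), (MIA, 3730, 24, DEN, 38), (MIA, 3730, 24, LA, 39), (MIA, 3730, 24, MIA, 24), (SF, 9730, 13, ATL, 16), (SF, 9730, 13, SF, 13), (SF, 9730, 13, SF, 16), (SF, 9730, 16, ATL, 16), (SF, 9730, 16, SF, 13), (SF, 9730, 16, SF, 16)}
Filtering on fno > fno2 leaves {(ATL, 9730, 16, SF, 13), (CHI, 3730, 18, BOS, 10), (DEN, 3730, 38, BOS, 10), (DEN, 3730, 38, CHI, 18), (DEN, 3730, 38, MIA, 24), (LA, 3730, 39, BOS, 10), (LA, 3730, 39, CHI, 18), (LA, 3730, 39, DEN, 38), (LA, 3730, 39, MIA, 24), (MIA, 3730, 24, BOS, 10), (MIA, 3730, 24, CHI, 18), (SF, 9730, 16, SF, 13)}.
π[city2, fno2, city]: project onto (city2, fno2, city) → {(BOS, 10, CHI), (BOS, 10, DEN), (BOS, 10, LA), (BOS, 10, MIA), (CHI, 18, DEN), (CHI, 18, LA), (CHI, 18, MIA), (DEN, 38, LA), (MIA, 24, DEN), (MIA, 24, LA), (SF, 13, ATL), (SF, 13, SF)}

{(BOS, 10, CHI), (BOS, 10, DEN), (BOS, 10, LA), (BOS, 10, MIA), (CHI, 18, DEN), (CHI, 18, LA), (CHI, 18, MIA), (DEN, 38, LA), (MIA, 24, DEN), (MIA, 24, LA), (SF, 13, ATL), (SF, 13, SF)}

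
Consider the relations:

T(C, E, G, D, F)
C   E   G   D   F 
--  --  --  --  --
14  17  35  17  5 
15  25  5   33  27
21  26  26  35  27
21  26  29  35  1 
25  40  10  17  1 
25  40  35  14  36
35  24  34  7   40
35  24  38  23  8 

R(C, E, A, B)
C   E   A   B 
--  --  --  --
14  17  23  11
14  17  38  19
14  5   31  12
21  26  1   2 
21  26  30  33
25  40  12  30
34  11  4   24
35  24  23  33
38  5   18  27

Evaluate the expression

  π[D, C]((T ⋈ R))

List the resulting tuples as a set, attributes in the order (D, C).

T ⋈ R (natural join on C, E): {(14, 17, 35, 17, 5, 23, 11), (14, 17, 35, 17, 5, 38, 19), (21, 26, 26, 35, 27, 1, 2), (21, 26, 26, 35, 27, 30, 33), (21, 26, 29, 35, 1, 1, 2), (21, 26, 29, 35, 1, 30, 33), (25, 40, 10, 17, 1, 12, 30), (25, 40, 35, 14, 36, 12, 30), (35, 24, 34, 7, 40, 23, 33), (35, 24, 38, 23, 8, 23, 33)}
π_{D, C} gives {(14, 25), (17, 14), (17, 25), (23, 35), (35, 21), (7, 35)} (4 duplicate(s) eliminated).

{(14, 25), (17, 14), (17, 25), (23, 35), (35, 21), (7, 35)}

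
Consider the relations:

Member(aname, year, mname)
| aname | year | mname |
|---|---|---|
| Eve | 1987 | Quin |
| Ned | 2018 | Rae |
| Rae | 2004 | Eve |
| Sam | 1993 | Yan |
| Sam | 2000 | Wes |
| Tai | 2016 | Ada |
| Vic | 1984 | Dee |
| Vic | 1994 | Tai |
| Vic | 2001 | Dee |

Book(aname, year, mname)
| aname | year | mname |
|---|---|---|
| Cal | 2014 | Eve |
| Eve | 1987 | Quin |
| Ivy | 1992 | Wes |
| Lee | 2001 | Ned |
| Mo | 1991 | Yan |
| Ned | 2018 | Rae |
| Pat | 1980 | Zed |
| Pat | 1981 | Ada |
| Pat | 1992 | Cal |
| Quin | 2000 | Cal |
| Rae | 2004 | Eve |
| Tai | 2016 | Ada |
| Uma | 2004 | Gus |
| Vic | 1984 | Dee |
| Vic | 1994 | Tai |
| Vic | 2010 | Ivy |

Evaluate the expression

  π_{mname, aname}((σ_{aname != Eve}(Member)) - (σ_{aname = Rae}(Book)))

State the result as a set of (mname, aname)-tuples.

σ[aname != Eve]: keep tuples satisfying aname != Eve → {(Ned, 2018, Rae), (Rae, 2004, Eve), (Sam, 1993, Yan), (Sam, 2000, Wes), (Tai, 2016, Ada), (Vic, 1984, Dee), (Vic, 1994, Tai), (Vic, 2001, Dee)}
σ[aname = Rae]: keep tuples satisfying aname = Rae → {(Rae, 2004, Eve)}
Set difference of the two operands is {(Ned, 2018, Rae), (Sam, 1993, Yan), (Sam, 2000, Wes), (Tai, 2016, Ada), (Vic, 1984, Dee), (Vic, 1994, Tai), (Vic, 2001, Dee)}.
Projecting to mname, aname (1 duplicate(s) eliminated): {(Ada, Tai), (Dee, Vic), (Rae, Ned), (Tai, Vic), (Wes, Sam), (Yan, Sam)}

{(Ada, Tai), (Dee, Vic), (Rae, Ned), (Tai, Vic), (Wes, Sam), (Yan, Sam)}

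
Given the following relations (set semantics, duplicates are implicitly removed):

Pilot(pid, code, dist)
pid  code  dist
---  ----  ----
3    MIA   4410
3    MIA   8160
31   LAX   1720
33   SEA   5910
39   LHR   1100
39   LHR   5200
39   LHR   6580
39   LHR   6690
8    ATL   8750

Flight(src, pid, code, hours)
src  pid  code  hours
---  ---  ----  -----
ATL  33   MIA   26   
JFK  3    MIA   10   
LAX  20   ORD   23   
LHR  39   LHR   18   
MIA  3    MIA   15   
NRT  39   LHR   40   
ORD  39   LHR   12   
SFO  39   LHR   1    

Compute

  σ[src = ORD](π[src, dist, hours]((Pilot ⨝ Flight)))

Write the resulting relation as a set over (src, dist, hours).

{(ORD, 1100, 12), (ORD, 5200, 12), (ORD, 6580, 12), (ORD, 6690, 12)}

Pilot ⋈ Flight (natural join on pid, code): {(3, MIA, 4410, JFK, 10), (3, MIA, 4410, MIA, 15), (3, MIA, 8160, JFK, 10), (3, MIA, 8160, MIA, 15), (39, LHR, 1100, LHR, 18), (39, LHR, 1100, NRT, 40), (39, LHR, 1100, ORD, 12), (39, LHR, 1100, SFO, 1), (39, LHR, 5200, LHR, 18), (39, LHR, 5200, NRT, 40), (39, LHR, 5200, ORD, 12), (39, LHR, 5200, SFO, 1), (39, LHR, 6580, LHR, 18), (39, LHR, 6580, NRT, 40), (39, LHR, 6580, ORD, 12), (39, LHR, 6580, SFO, 1), (39, LHR, 6690, LHR, 18), (39, LHR, 6690, NRT, 40), (39, LHR, 6690, ORD, 12), (39, LHR, 6690, SFO, 1)}
π_{src, dist, hours} gives {(JFK, 4410, 10), (JFK, 8160, 10), (LHR, 1100, 18), (LHR, 5200, 18), (LHR, 6580, 18), (LHR, 6690, 18), (MIA, 4410, 15), (MIA, 8160, 15), (NRT, 1100, 40), (NRT, 5200, 40), (NRT, 6580, 40), (NRT, 6690, 40), (ORD, 1100, 12), (ORD, 5200, 12), (ORD, 6580, 12), (ORD, 6690, 12), (SFO, 1100, 1), (SFO, 5200, 1), (SFO, 6580, 1), (SFO, 6690, 1)}.
σ[src = ORD]: keep tuples satisfying src = ORD → {(ORD, 1100, 12), (ORD, 5200, 12), (ORD, 6580, 12), (ORD, 6690, 12)}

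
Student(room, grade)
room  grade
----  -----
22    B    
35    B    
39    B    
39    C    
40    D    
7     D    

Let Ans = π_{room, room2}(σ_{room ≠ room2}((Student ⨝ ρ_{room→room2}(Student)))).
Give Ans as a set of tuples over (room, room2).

{(22, 35), (22, 39), (35, 22), (35, 39), (39, 22), (39, 35), (40, 7), (7, 40)}

ρ[room→room2]: schema becomes (room2, grade); tuples unchanged.
Natural join on grade: {(22, B, 22), (22, B, 35), (22, B, 39), (35, B, 22), (35, B, 35), (35, B, 39), (39, B, 22), (39, B, 35), (39, B, 39), (39, C, 39), (40, D, 40), (40, D, 7), (7, D, 40), (7, D, 7)}
Filtering on room ≠ room2 leaves {(22, B, 35), (22, B, 39), (35, B, 22), (35, B, 39), (39, B, 22), (39, B, 35), (40, D, 7), (7, D, 40)}.
Keep only column(s) room, room2: {(22, 35), (22, 39), (35, 22), (35, 39), (39, 22), (39, 35), (40, 7), (7, 40)}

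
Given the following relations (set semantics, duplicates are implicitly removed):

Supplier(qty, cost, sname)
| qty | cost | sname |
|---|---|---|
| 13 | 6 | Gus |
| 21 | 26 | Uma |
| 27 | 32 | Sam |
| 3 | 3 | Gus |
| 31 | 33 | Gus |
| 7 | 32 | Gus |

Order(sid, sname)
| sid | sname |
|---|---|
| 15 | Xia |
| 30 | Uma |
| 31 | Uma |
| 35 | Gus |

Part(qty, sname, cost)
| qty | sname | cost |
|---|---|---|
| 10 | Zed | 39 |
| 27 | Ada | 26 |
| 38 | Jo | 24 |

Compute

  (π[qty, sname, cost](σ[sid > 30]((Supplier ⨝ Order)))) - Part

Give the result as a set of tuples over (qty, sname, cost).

{(13, Gus, 6), (21, Uma, 26), (3, Gus, 3), (31, Gus, 33), (7, Gus, 32)}

Natural join on sname: {(13, 6, Gus, 35), (21, 26, Uma, 30), (21, 26, Uma, 31), (3, 3, Gus, 35), (31, 33, Gus, 35), (7, 32, Gus, 35)}
Apply σ_{sid > 30}; surviving tuples: {(13, 6, Gus, 35), (21, 26, Uma, 31), (3, 3, Gus, 35), (31, 33, Gus, 35), (7, 32, Gus, 35)}
Projecting to qty, sname, cost: {(13, Gus, 6), (21, Uma, 26), (3, Gus, 3), (31, Gus, 33), (7, Gus, 32)}
Taking the difference: {(13, Gus, 6), (21, Uma, 26), (3, Gus, 3), (31, Gus, 33), (7, Gus, 32)}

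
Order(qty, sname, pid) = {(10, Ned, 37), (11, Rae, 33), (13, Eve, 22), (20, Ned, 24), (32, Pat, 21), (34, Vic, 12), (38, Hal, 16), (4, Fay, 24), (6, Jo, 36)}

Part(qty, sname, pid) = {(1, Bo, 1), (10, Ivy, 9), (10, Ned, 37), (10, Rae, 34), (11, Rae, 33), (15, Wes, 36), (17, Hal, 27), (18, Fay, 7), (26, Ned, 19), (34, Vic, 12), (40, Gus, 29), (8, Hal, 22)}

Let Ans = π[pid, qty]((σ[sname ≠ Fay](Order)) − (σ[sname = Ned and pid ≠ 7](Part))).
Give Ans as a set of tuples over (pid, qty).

{(12, 34), (16, 38), (21, 32), (22, 13), (24, 20), (33, 11), (36, 6)}

Filtering on sname ≠ Fay leaves {(10, Ned, 37), (11, Rae, 33), (13, Eve, 22), (20, Ned, 24), (32, Pat, 21), (34, Vic, 12), (38, Hal, 16), (6, Jo, 36)}.
Filtering on sname = Ned and pid ≠ 7 leaves {(10, Ned, 37), (26, Ned, 19)}.
Taking the difference: {(11, Rae, 33), (13, Eve, 22), (20, Ned, 24), (32, Pat, 21), (34, Vic, 12), (38, Hal, 16), (6, Jo, 36)}
Projecting to pid, qty: {(12, 34), (16, 38), (21, 32), (22, 13), (24, 20), (33, 11), (36, 6)}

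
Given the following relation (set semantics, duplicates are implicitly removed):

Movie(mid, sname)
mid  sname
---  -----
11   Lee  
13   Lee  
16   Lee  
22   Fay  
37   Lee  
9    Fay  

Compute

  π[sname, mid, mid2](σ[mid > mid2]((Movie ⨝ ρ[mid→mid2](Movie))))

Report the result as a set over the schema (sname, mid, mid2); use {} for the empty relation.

{(Fay, 22, 9), (Lee, 13, 11), (Lee, 16, 11), (Lee, 16, 13), (Lee, 37, 11), (Lee, 37, 13), (Lee, 37, 16)}

ρ[mid→mid2]: schema becomes (mid2, sname); tuples unchanged.
Joining Movie and ρ[mid→mid2](Movie) on sname yields {(11, Lee, 11), (11, Lee, 13), (11, Lee, 16), (11, Lee, 37), (13, Lee, 11), (13, Lee, 13), (13, Lee, 16), (13, Lee, 37), (16, Lee, 11), (16, Lee, 13), (16, Lee, 16), (16, Lee, 37), (22, Fay, 22), (22, Fay, 9), (37, Lee, 11), (37, Lee, 13), (37, Lee, 16), (37, Lee, 37), (9, Fay, 22), (9, Fay, 9)}.
σ[mid > mid2]: keep tuples satisfying mid > mid2 → {(13, Lee, 11), (16, Lee, 11), (16, Lee, 13), (22, Fay, 9), (37, Lee, 11), (37, Lee, 13), (37, Lee, 16)}
π[sname, mid, mid2]: project onto (sname, mid, mid2) → {(Fay, 22, 9), (Lee, 13, 11), (Lee, 16, 11), (Lee, 16, 13), (Lee, 37, 11), (Lee, 37, 13), (Lee, 37, 16)}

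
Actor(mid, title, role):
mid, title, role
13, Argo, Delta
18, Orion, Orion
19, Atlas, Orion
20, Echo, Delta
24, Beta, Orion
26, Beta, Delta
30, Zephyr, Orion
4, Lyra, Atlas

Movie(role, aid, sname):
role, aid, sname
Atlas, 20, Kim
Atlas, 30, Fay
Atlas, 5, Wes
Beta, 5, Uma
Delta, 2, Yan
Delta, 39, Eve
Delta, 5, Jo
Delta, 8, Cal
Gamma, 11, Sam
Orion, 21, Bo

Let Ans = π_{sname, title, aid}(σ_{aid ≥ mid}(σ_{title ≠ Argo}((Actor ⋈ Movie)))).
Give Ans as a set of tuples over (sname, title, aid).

Joining Actor and Movie on role yields {(13, Argo, Delta, 2, Yan), (13, Argo, Delta, 39, Eve), (13, Argo, Delta, 5, Jo), (13, Argo, Delta, 8, Cal), (18, Orion, Orion, 21, Bo), (19, Atlas, Orion, 21, Bo), (20, Echo, Delta, 2, Yan), (20, Echo, Delta, 39, Eve), (20, Echo, Delta, 5, Jo), (20, Echo, Delta, 8, Cal), (24, Beta, Orion, 21, Bo), (26, Beta, Delta, 2, Yan), (26, Beta, Delta, 39, Eve), (26, Beta, Delta, 5, Jo), (26, Beta, Delta, 8, Cal), (30, Zephyr, Orion, 21, Bo), (4, Lyra, Atlas, 20, Kim), (4, Lyra, Atlas, 30, Fay), (4, Lyra, Atlas, 5, Wes)}.
Apply σ_{title ≠ Argo}; surviving tuples: {(18, Orion, Orion, 21, Bo), (19, Atlas, Orion, 21, Bo), (20, Echo, Delta, 2, Yan), (20, Echo, Delta, 39, Eve), (20, Echo, Delta, 5, Jo), (20, Echo, Delta, 8, Cal), (24, Beta, Orion, 21, Bo), (26, Beta, Delta, 2, Yan), (26, Beta, Delta, 39, Eve), (26, Beta, Delta, 5, Jo), (26, Beta, Delta, 8, Cal), (30, Zephyr, Orion, 21, Bo), (4, Lyra, Atlas, 20, Kim), (4, Lyra, Atlas, 30, Fay), (4, Lyra, Atlas, 5, Wes)}
Apply σ_{aid ≥ mid}; surviving tuples: {(18, Orion, Orion, 21, Bo), (19, Atlas, Orion, 21, Bo), (20, Echo, Delta, 39, Eve), (26, Beta, Delta, 39, Eve), (4, Lyra, Atlas, 20, Kim), (4, Lyra, Atlas, 30, Fay), (4, Lyra, Atlas, 5, Wes)}
π_{sname, title, aid} gives {(Bo, Atlas, 21), (Bo, Orion, 21), (Eve, Beta, 39), (Eve, Echo, 39), (Fay, Lyra, 30), (Kim, Lyra, 20), (Wes, Lyra, 5)}.

{(Bo, Atlas, 21), (Bo, Orion, 21), (Eve, Beta, 39), (Eve, Echo, 39), (Fay, Lyra, 30), (Kim, Lyra, 20), (Wes, Lyra, 5)}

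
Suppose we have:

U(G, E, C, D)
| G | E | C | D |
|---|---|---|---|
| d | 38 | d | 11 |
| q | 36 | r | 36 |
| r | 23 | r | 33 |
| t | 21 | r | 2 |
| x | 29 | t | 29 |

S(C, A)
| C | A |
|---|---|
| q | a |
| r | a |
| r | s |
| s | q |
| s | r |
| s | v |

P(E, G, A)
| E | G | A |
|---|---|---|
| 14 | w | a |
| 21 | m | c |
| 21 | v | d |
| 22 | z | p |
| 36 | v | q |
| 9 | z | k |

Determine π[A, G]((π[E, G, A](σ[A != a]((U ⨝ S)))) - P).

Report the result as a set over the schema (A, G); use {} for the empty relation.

{(s, q), (s, r), (s, t)}

Natural join on C: {(q, 36, r, 36, a), (q, 36, r, 36, s), (r, 23, r, 33, a), (r, 23, r, 33, s), (t, 21, r, 2, a), (t, 21, r, 2, s)}
Filtering on A != a leaves {(q, 36, r, 36, s), (r, 23, r, 33, s), (t, 21, r, 2, s)}.
π[E, G, A]: project onto (E, G, A) → {(21, t, s), (23, r, s), (36, q, s)}
Difference: {(21, t, s), (23, r, s), (36, q, s)} with {(14, w, a), (21, m, c), (21, v, d), (22, z, p), (36, v, q), (9, z, k)} → {(21, t, s), (23, r, s), (36, q, s)}
π[A, G]: project onto (A, G) → {(s, q), (s, r), (s, t)}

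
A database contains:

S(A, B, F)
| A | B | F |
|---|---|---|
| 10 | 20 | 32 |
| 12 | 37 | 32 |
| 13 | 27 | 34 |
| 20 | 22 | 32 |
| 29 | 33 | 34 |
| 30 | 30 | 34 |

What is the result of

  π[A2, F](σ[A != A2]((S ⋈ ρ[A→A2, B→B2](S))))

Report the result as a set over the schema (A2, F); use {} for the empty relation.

ρ[A→A2, B→B2]: schema becomes (A2, B2, F); tuples unchanged.
Natural join on F: {(10, 20, 32, 10, 20), (10, 20, 32, 12, 37), (10, 20, 32, 20, 22), (12, 37, 32, 10, 20), (12, 37, 32, 12, 37), (12, 37, 32, 20, 22), (13, 27, 34, 13, 27), (13, 27, 34, 29, 33), (13, 27, 34, 30, 30), (20, 22, 32, 10, 20), (20, 22, 32, 12, 37), (20, 22, 32, 20, 22), (29, 33, 34, 13, 27), (29, 33, 34, 29, 33), (29, 33, 34, 30, 30), (30, 30, 34, 13, 27), (30, 30, 34, 29, 33), (30, 30, 34, 30, 30)}
Filtering on A != A2 leaves {(10, 20, 32, 12, 37), (10, 20, 32, 20, 22), (12, 37, 32, 10, 20), (12, 37, 32, 20, 22), (13, 27, 34, 29, 33), (13, 27, 34, 30, 30), (20, 22, 32, 10, 20), (20, 22, 32, 12, 37), (29, 33, 34, 13, 27), (29, 33, 34, 30, 30), (30, 30, 34, 13, 27), (30, 30, 34, 29, 33)}.
Keep only column(s) A2, F (6 duplicate(s) eliminated): {(10, 32), (12, 32), (13, 34), (20, 32), (29, 34), (30, 34)}

{(10, 32), (12, 32), (13, 34), (20, 32), (29, 34), (30, 34)}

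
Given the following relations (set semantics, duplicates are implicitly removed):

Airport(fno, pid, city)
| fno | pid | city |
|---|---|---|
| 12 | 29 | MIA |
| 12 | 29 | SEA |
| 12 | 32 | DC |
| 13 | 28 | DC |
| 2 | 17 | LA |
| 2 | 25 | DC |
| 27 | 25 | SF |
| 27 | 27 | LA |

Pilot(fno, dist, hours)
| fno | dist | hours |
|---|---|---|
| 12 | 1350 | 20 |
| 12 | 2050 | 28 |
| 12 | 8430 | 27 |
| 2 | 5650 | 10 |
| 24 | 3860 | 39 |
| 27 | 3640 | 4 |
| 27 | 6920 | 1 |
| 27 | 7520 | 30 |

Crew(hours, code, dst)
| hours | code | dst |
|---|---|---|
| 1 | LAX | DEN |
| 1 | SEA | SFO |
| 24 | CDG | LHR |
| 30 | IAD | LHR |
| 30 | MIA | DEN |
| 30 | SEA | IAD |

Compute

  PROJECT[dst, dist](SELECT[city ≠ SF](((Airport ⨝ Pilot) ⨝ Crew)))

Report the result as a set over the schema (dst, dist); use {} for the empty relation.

{(DEN, 6920), (DEN, 7520), (IAD, 7520), (LHR, 7520), (SFO, 6920)}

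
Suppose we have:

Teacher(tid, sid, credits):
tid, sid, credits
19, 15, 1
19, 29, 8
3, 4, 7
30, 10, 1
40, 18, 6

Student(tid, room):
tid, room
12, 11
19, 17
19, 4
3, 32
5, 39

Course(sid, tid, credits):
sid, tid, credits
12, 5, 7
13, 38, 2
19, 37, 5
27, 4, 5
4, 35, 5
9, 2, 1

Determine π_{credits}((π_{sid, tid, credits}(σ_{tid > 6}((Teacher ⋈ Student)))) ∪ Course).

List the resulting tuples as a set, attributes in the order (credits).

Joining Teacher and Student on tid yields {(19, 15, 1, 17), (19, 15, 1, 4), (19, 29, 8, 17), (19, 29, 8, 4), (3, 4, 7, 32)}.
Selection tid > 6: {(19, 15, 1, 17), (19, 15, 1, 4), (19, 29, 8, 17), (19, 29, 8, 4)}
π_{sid, tid, credits} gives {(15, 19, 1), (29, 19, 8)} (2 duplicate(s) eliminated).
Union: {(15, 19, 1), (29, 19, 8)} with {(12, 5, 7), (13, 38, 2), (19, 37, 5), (27, 4, 5), (4, 35, 5), (9, 2, 1)} → {(12, 5, 7), (13, 38, 2), (15, 19, 1), (19, 37, 5), (27, 4, 5), (29, 19, 8), (4, 35, 5), (9, 2, 1)}
π_{credits} gives {1, 2, 5, 7, 8} (3 duplicate(s) eliminated).

{1, 2, 5, 7, 8}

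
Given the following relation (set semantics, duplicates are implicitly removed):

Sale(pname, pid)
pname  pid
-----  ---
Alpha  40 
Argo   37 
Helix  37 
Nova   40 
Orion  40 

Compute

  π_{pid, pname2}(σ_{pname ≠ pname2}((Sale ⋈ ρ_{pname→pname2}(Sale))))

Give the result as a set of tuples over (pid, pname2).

{(37, Argo), (37, Helix), (40, Alpha), (40, Nova), (40, Orion)}

ρ[pname→pname2]: schema becomes (pname2, pid); tuples unchanged.
Joining Sale and ρ_{pname→pname2}(Sale) on pid yields {(Alpha, 40, Alpha), (Alpha, 40, Nova), (Alpha, 40, Orion), (Argo, 37, Argo), (Argo, 37, Helix), (Helix, 37, Argo), (Helix, 37, Helix), (Nova, 40, Alpha), (Nova, 40, Nova), (Nova, 40, Orion), (Orion, 40, Alpha), (Orion, 40, Nova), (Orion, 40, Orion)}.
Filtering on pname ≠ pname2 leaves {(Alpha, 40, Nova), (Alpha, 40, Orion), (Argo, 37, Helix), (Helix, 37, Argo), (Nova, 40, Alpha), (Nova, 40, Orion), (Orion, 40, Alpha), (Orion, 40, Nova)}.
Keep only column(s) pid, pname2 (3 duplicate(s) eliminated): {(37, Argo), (37, Helix), (40, Alpha), (40, Nova), (40, Orion)}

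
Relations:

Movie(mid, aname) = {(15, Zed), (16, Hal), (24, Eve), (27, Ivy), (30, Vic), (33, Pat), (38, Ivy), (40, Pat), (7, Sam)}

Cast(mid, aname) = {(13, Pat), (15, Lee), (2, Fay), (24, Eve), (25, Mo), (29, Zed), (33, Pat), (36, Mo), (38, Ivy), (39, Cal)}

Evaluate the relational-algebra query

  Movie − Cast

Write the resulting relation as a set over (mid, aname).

{(15, Zed), (16, Hal), (27, Ivy), (30, Vic), (40, Pat), (7, Sam)}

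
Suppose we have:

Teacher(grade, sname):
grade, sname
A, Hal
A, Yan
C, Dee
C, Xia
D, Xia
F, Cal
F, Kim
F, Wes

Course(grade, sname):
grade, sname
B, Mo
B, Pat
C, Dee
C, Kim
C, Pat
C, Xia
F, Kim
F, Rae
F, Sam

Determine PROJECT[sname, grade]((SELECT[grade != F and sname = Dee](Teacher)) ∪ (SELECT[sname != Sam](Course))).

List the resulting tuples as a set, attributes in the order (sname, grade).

{(Dee, C), (Kim, C), (Kim, F), (Mo, B), (Pat, B), (Pat, C), (Rae, F), (Xia, C)}

Apply σ_{grade != F and sname = Dee}; surviving tuples: {(C, Dee)}
Apply σ_{sname != Sam}; surviving tuples: {(B, Mo), (B, Pat), (C, Dee), (C, Kim), (C, Pat), (C, Xia), (F, Kim), (F, Rae)}
Union: {(C, Dee)} with {(B, Mo), (B, Pat), (C, Dee), (C, Kim), (C, Pat), (C, Xia), (F, Kim), (F, Rae)} → {(B, Mo), (B, Pat), (C, Dee), (C, Kim), (C, Pat), (C, Xia), (F, Kim), (F, Rae)}
Projecting to sname, grade: {(Dee, C), (Kim, C), (Kim, F), (Mo, B), (Pat, B), (Pat, C), (Rae, F), (Xia, C)}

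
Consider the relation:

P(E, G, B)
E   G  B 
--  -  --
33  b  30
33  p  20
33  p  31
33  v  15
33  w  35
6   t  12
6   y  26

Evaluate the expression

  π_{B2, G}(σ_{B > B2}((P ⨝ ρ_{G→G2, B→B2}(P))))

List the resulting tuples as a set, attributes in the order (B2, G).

ρ[G→G2, B→B2]: schema becomes (E, G2, B2); tuples unchanged.
P ⋈ ρ_{G→G2, B→B2}(P) (natural join on E): {(33, b, 30, b, 30), (33, b, 30, p, 20), (33, b, 30, p, 31), (33, b, 30, v, 15), (33, b, 30, w, 35), (33, p, 20, b, 30), (33, p, 20, p, 20), (33, p, 20, p, 31), (33, p, 20, v, 15), (33, p, 20, w, 35), (33, p, 31, b, 30), (33, p, 31, p, 20), (33, p, 31, p, 31), (33, p, 31, v, 15), (33, p, 31, w, 35), (33, v, 15, b, 30), (33, v, 15, p, 20), (33, v, 15, p, 31), (33, v, 15, v, 15), (33, v, 15, w, 35), (33, w, 35, b, 30), (33, w, 35, p, 20), (33, w, 35, p, 31), (33, w, 35, v, 15), (33, w, 35, w, 35), (6, t, 12, t, 12), (6, t, 12, y, 26), (6, y, 26, t, 12), (6, y, 26, y, 26)}
Selection B > B2: {(33, b, 30, p, 20), (33, b, 30, v, 15), (33, p, 20, v, 15), (33, p, 31, b, 30), (33, p, 31, p, 20), (33, p, 31, v, 15), (33, w, 35, b, 30), (33, w, 35, p, 20), (33, w, 35, p, 31), (33, w, 35, v, 15), (6, y, 26, t, 12)}
π_{B2, G} gives {(12, y), (15, b), (15, p), (15, w), (20, b), (20, p), (20, w), (30, p), (30, w), (31, w)} (1 duplicate(s) eliminated).

{(12, y), (15, b), (15, p), (15, w), (20, b), (20, p), (20, w), (30, p), (30, w), (31, w)}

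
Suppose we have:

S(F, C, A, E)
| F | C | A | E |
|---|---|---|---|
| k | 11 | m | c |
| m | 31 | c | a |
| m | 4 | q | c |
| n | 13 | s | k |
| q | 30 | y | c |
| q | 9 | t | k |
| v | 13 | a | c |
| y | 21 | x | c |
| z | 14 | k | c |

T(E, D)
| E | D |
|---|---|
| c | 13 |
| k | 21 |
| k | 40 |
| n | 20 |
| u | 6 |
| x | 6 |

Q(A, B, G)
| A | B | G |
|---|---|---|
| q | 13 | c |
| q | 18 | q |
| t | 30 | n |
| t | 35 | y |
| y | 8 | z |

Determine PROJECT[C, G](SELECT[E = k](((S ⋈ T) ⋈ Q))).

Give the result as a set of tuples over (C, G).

Joining S and T on E yields {(k, 11, m, c, 13), (m, 4, q, c, 13), (n, 13, s, k, 21), (n, 13, s, k, 40), (q, 30, y, c, 13), (q, 9, t, k, 21), (q, 9, t, k, 40), (v, 13, a, c, 13), (y, 21, x, c, 13), (z, 14, k, c, 13)}.
Joining (S ⋈ T) and Q on A yields {(m, 4, q, c, 13, 13, c), (m, 4, q, c, 13, 18, q), (q, 30, y, c, 13, 8, z), (q, 9, t, k, 21, 30, n), (q, 9, t, k, 21, 35, y), (q, 9, t, k, 40, 30, n), (q, 9, t, k, 40, 35, y)}.
σ[E = k]: keep tuples satisfying E = k → {(q, 9, t, k, 21, 30, n), (q, 9, t, k, 21, 35, y), (q, 9, t, k, 40, 30, n), (q, 9, t, k, 40, 35, y)}
π[C, G]: project onto (C, G) (2 duplicate(s) eliminated) → {(9, n), (9, y)}

{(9, n), (9, y)}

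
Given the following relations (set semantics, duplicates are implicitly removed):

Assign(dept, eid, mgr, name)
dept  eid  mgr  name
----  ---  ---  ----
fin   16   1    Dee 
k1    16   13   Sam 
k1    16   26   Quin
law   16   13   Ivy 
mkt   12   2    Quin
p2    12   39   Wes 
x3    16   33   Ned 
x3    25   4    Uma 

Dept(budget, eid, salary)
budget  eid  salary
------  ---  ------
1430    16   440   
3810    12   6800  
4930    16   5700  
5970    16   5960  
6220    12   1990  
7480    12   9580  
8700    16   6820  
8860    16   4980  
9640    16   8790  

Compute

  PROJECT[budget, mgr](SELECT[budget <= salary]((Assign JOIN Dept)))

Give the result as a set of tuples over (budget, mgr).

Joining Assign and Dept on eid yields {(fin, 16, 1, Dee, 1430, 440), (fin, 16, 1, Dee, 4930, 5700), (fin, 16, 1, Dee, 5970, 5960), (fin, 16, 1, Dee, 8700, 6820), (fin, 16, 1, Dee, 8860, 4980), (fin, 16, 1, Dee, 9640, 8790), (k1, 16, 13, Sam, 1430, 440), (k1, 16, 13, Sam, 4930, 5700), (k1, 16, 13, Sam, 5970, 5960), (k1, 16, 13, Sam, 8700, 6820), (k1, 16, 13, Sam, 8860, 4980), (k1, 16, 13, Sam, 9640, 8790), (k1, 16, 26, Quin, 1430, 440), (k1, 16, 26, Quin, 4930, 5700), (k1, 16, 26, Quin, 5970, 5960), (k1, 16, 26, Quin, 8700, 6820), (k1, 16, 26, Quin, 8860, 4980), (k1, 16, 26, Quin, 9640, 8790), (law, 16, 13, Ivy, 1430, 440), (law, 16, 13, Ivy, 4930, 5700), (law, 16, 13, Ivy, 5970, 5960), (law, 16, 13, Ivy, 8700, 6820), (law, 16, 13, Ivy, 8860, 4980), (law, 16, 13, Ivy, 9640, 8790), (mkt, 12, 2, Quin, 3810, 6800), (mkt, 12, 2, Quin, 6220, 1990), (mkt, 12, 2, Quin, 7480, 9580), (p2, 12, 39, Wes, 3810, 6800), (p2, 12, 39, Wes, 6220, 1990), (p2, 12, 39, Wes, 7480, 9580), (x3, 16, 33, Ned, 1430, 440), (x3, 16, 33, Ned, 4930, 5700), (x3, 16, 33, Ned, 5970, 5960), (x3, 16, 33, Ned, 8700, 6820), (x3, 16, 33, Ned, 8860, 4980), (x3, 16, 33, Ned, 9640, 8790)}.
Apply σ_{budget <= salary}; surviving tuples: {(fin, 16, 1, Dee, 4930, 5700), (k1, 16, 13, Sam, 4930, 5700), (k1, 16, 26, Quin, 4930, 5700), (law, 16, 13, Ivy, 4930, 5700), (mkt, 12, 2, Quin, 3810, 6800), (mkt, 12, 2, Quin, 7480, 9580), (p2, 12, 39, Wes, 3810, 6800), (p2, 12, 39, Wes, 7480, 9580), (x3, 16, 33, Ned, 4930, 5700)}
π[budget, mgr]: project onto (budget, mgr) (1 duplicate(s) eliminated) → {(3810, 2), (3810, 39), (4930, 1), (4930, 13), (4930, 26), (4930, 33), (7480, 2), (7480, 39)}

{(3810, 2), (3810, 39), (4930, 1), (4930, 13), (4930, 26), (4930, 33), (7480, 2), (7480, 39)}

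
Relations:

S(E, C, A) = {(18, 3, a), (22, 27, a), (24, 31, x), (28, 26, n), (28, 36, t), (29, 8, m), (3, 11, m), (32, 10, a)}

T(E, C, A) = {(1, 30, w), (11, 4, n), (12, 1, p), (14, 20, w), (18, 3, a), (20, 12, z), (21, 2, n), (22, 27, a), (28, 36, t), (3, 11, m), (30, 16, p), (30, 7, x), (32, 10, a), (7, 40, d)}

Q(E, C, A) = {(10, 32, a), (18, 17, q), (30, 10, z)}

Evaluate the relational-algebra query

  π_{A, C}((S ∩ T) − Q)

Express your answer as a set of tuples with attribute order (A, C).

{(a, 10), (a, 27), (a, 3), (m, 11), (t, 36)}

Taking the intersection: {(18, 3, a), (22, 27, a), (28, 36, t), (3, 11, m), (32, 10, a)}
Taking the difference: {(18, 3, a), (22, 27, a), (28, 36, t), (3, 11, m), (32, 10, a)}
π_{A, C} gives {(a, 10), (a, 27), (a, 3), (m, 11), (t, 36)}.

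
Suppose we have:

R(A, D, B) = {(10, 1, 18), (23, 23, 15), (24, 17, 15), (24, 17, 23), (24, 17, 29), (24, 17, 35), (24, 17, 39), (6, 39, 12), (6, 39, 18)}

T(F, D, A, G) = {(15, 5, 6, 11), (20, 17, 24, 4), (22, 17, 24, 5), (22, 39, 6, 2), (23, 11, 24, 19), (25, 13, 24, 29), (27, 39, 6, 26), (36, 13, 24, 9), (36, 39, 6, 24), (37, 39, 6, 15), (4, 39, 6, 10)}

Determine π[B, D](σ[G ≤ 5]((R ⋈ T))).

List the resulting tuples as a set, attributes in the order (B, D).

Joining R and T on A, D yields {(24, 17, 15, 20, 4), (24, 17, 15, 22, 5), (24, 17, 23, 20, 4), (24, 17, 23, 22, 5), (24, 17, 29, 20, 4), (24, 17, 29, 22, 5), (24, 17, 35, 20, 4), (24, 17, 35, 22, 5), (24, 17, 39, 20, 4), (24, 17, 39, 22, 5), (6, 39, 12, 22, 2), (6, 39, 12, 27, 26), (6, 39, 12, 36, 24), (6, 39, 12, 37, 15), (6, 39, 12, 4, 10), (6, 39, 18, 22, 2), (6, 39, 18, 27, 26), (6, 39, 18, 36, 24), (6, 39, 18, 37, 15), (6, 39, 18, 4, 10)}.
σ[G ≤ 5]: keep tuples satisfying G ≤ 5 → {(24, 17, 15, 20, 4), (24, 17, 15, 22, 5), (24, 17, 23, 20, 4), (24, 17, 23, 22, 5), (24, 17, 29, 20, 4), (24, 17, 29, 22, 5), (24, 17, 35, 20, 4), (24, 17, 35, 22, 5), (24, 17, 39, 20, 4), (24, 17, 39, 22, 5), (6, 39, 12, 22, 2), (6, 39, 18, 22, 2)}
π[B, D]: project onto (B, D) (5 duplicate(s) eliminated) → {(12, 39), (15, 17), (18, 39), (23, 17), (29, 17), (35, 17), (39, 17)}

{(12, 39), (15, 17), (18, 39), (23, 17), (29, 17), (35, 17), (39, 17)}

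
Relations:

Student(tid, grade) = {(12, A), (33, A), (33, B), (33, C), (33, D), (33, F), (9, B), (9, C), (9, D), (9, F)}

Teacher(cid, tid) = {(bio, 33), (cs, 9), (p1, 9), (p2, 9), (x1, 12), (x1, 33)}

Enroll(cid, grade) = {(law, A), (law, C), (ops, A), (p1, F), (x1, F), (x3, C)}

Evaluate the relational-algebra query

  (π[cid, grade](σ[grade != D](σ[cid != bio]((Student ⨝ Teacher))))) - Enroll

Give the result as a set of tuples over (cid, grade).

{(cs, B), (cs, C), (cs, F), (p1, B), (p1, C), (p2, B), (p2, C), (p2, F), (x1, A), (x1, B), (x1, C)}

Student ⋈ Teacher (natural join on tid): {(12, A, x1), (33, A, bio), (33, A, x1), (33, B, bio), (33, B, x1), (33, C, bio), (33, C, x1), (33, D, bio), (33, D, x1), (33, F, bio), (33, F, x1), (9, B, cs), (9, B, p1), (9, B, p2), (9, C, cs), (9, C, p1), (9, C, p2), (9, D, cs), (9, D, p1), (9, D, p2), (9, F, cs), (9, F, p1), (9, F, p2)}
Filtering on cid != bio leaves {(12, A, x1), (33, A, x1), (33, B, x1), (33, C, x1), (33, D, x1), (33, F, x1), (9, B, cs), (9, B, p1), (9, B, p2), (9, C, cs), (9, C, p1), (9, C, p2), (9, D, cs), (9, D, p1), (9, D, p2), (9, F, cs), (9, F, p1), (9, F, p2)}.
Filtering on grade != D leaves {(12, A, x1), (33, A, x1), (33, B, x1), (33, C, x1), (33, F, x1), (9, B, cs), (9, B, p1), (9, B, p2), (9, C, cs), (9, C, p1), (9, C, p2), (9, F, cs), (9, F, p1), (9, F, p2)}.
π_{cid, grade} gives {(cs, B), (cs, C), (cs, F), (p1, B), (p1, C), (p1, F), (p2, B), (p2, C), (p2, F), (x1, A), (x1, B), (x1, C), (x1, F)} (1 duplicate(s) eliminated).
Taking the difference: {(cs, B), (cs, C), (cs, F), (p1, B), (p1, C), (p2, B), (p2, C), (p2, F), (x1, A), (x1, B), (x1, C)}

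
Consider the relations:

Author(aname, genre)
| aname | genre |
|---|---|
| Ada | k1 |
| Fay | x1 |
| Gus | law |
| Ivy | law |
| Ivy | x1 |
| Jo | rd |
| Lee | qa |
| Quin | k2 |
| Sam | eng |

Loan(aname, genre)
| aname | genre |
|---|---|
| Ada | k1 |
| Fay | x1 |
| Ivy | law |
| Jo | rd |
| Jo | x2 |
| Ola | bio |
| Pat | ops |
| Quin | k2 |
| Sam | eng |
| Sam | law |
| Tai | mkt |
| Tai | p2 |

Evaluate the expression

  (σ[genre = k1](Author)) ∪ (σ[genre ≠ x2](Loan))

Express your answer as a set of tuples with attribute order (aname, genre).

{(Ada, k1), (Fay, x1), (Ivy, law), (Jo, rd), (Ola, bio), (Pat, ops), (Quin, k2), (Sam, eng), (Sam, law), (Tai, mkt), (Tai, p2)}

Filtering on genre = k1 leaves {(Ada, k1)}.
Filtering on genre ≠ x2 leaves {(Ada, k1), (Fay, x1), (Ivy, law), (Jo, rd), (Ola, bio), (Pat, ops), (Quin, k2), (Sam, eng), (Sam, law), (Tai, mkt), (Tai, p2)}.
Union: {(Ada, k1)} with {(Ada, k1), (Fay, x1), (Ivy, law), (Jo, rd), (Ola, bio), (Pat, ops), (Quin, k2), (Sam, eng), (Sam, law), (Tai, mkt), (Tai, p2)} → {(Ada, k1), (Fay, x1), (Ivy, law), (Jo, rd), (Ola, bio), (Pat, ops), (Quin, k2), (Sam, eng), (Sam, law), (Tai, mkt), (Tai, p2)}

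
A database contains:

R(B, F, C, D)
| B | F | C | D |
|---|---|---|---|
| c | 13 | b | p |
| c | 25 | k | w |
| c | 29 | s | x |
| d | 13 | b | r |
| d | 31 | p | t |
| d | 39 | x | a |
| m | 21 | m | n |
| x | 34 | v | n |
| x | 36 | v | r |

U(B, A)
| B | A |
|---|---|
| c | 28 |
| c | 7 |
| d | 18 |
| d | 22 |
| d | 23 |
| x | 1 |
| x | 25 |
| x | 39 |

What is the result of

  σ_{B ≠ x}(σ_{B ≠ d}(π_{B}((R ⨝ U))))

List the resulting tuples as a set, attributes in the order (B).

Joining R and U on B yields {(c, 13, b, p, 28), (c, 13, b, p, 7), (c, 25, k, w, 28), (c, 25, k, w, 7), (c, 29, s, x, 28), (c, 29, s, x, 7), (d, 13, b, r, 18), (d, 13, b, r, 22), (d, 13, b, r, 23), (d, 31, p, t, 18), (d, 31, p, t, 22), (d, 31, p, t, 23), (d, 39, x, a, 18), (d, 39, x, a, 22), (d, 39, x, a, 23), (x, 34, v, n, 1), (x, 34, v, n, 25), (x, 34, v, n, 39), (x, 36, v, r, 1), (x, 36, v, r, 25), (x, 36, v, r, 39)}.
π[B]: project onto (B) (18 duplicate(s) eliminated) → {c, d, x}
Selection B ≠ d: {c, x}
Selection B ≠ x: {c}

{c}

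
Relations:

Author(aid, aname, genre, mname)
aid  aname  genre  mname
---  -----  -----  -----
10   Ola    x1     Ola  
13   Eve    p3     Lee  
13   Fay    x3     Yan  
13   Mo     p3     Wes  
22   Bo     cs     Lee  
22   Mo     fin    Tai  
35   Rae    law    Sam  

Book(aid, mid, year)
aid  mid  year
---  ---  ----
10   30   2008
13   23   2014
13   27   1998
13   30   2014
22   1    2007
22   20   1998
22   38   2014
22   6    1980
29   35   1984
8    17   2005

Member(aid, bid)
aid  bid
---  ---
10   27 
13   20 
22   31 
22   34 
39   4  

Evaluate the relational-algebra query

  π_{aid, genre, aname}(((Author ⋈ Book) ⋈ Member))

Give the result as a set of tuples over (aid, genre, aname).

{(10, x1, Ola), (13, p3, Eve), (13, p3, Mo), (13, x3, Fay), (22, cs, Bo), (22, fin, Mo)}

Joining Author and Book on aid yields {(10, Ola, x1, Ola, 30, 2008), (13, Eve, p3, Lee, 23, 2014), (13, Eve, p3, Lee, 27, 1998), (13, Eve, p3, Lee, 30, 2014), (13, Fay, x3, Yan, 23, 2014), (13, Fay, x3, Yan, 27, 1998), (13, Fay, x3, Yan, 30, 2014), (13, Mo, p3, Wes, 23, 2014), (13, Mo, p3, Wes, 27, 1998), (13, Mo, p3, Wes, 30, 2014), (22, Bo, cs, Lee, 1, 2007), (22, Bo, cs, Lee, 20, 1998), (22, Bo, cs, Lee, 38, 2014), (22, Bo, cs, Lee, 6, 1980), (22, Mo, fin, Tai, 1, 2007), (22, Mo, fin, Tai, 20, 1998), (22, Mo, fin, Tai, 38, 2014), (22, Mo, fin, Tai, 6, 1980)}.
Joining (Author ⋈ Book) and Member on aid yields {(10, Ola, x1, Ola, 30, 2008, 27), (13, Eve, p3, Lee, 23, 2014, 20), (13, Eve, p3, Lee, 27, 1998, 20), (13, Eve, p3, Lee, 30, 2014, 20), (13, Fay, x3, Yan, 23, 2014, 20), (13, Fay, x3, Yan, 27, 1998, 20), (13, Fay, x3, Yan, 30, 2014, 20), (13, Mo, p3, Wes, 23, 2014, 20), (13, Mo, p3, Wes, 27, 1998, 20), (13, Mo, p3, Wes, 30, 2014, 20), (22, Bo, cs, Lee, 1, 2007, 31), (22, Bo, cs, Lee, 1, 2007, 34), (22, Bo, cs, Lee, 20, 1998, 31), (22, Bo, cs, Lee, 20, 1998, 34), (22, Bo, cs, Lee, 38, 2014, 31), (22, Bo, cs, Lee, 38, 2014, 34), (22, Bo, cs, Lee, 6, 1980, 31), (22, Bo, cs, Lee, 6, 1980, 34), (22, Mo, fin, Tai, 1, 2007, 31), (22, Mo, fin, Tai, 1, 2007, 34), (22, Mo, fin, Tai, 20, 1998, 31), (22, Mo, fin, Tai, 20, 1998, 34), (22, Mo, fin, Tai, 38, 2014, 31), (22, Mo, fin, Tai, 38, 2014, 34), (22, Mo, fin, Tai, 6, 1980, 31), (22, Mo, fin, Tai, 6, 1980, 34)}.
π_{aid, genre, aname} gives {(10, x1, Ola), (13, p3, Eve), (13, p3, Mo), (13, x3, Fay), (22, cs, Bo), (22, fin, Mo)} (20 duplicate(s) eliminated).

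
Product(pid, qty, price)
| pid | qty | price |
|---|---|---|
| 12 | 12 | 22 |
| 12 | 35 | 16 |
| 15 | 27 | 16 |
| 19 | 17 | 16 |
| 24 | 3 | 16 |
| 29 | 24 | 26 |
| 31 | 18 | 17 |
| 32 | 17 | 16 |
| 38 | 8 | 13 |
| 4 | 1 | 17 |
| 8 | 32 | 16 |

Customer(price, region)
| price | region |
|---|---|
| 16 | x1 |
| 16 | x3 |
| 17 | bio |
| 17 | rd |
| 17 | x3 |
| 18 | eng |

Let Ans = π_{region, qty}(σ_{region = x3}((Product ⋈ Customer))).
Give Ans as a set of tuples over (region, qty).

Product ⋈ Customer (natural join on price): {(12, 35, 16, x1), (12, 35, 16, x3), (15, 27, 16, x1), (15, 27, 16, x3), (19, 17, 16, x1), (19, 17, 16, x3), (24, 3, 16, x1), (24, 3, 16, x3), (31, 18, 17, bio), (31, 18, 17, rd), (31, 18, 17, x3), (32, 17, 16, x1), (32, 17, 16, x3), (4, 1, 17, bio), (4, 1, 17, rd), (4, 1, 17, x3), (8, 32, 16, x1), (8, 32, 16, x3)}
σ[region = x3]: keep tuples satisfying region = x3 → {(12, 35, 16, x3), (15, 27, 16, x3), (19, 17, 16, x3), (24, 3, 16, x3), (31, 18, 17, x3), (32, 17, 16, x3), (4, 1, 17, x3), (8, 32, 16, x3)}
Projecting to region, qty (1 duplicate(s) eliminated): {(x3, 1), (x3, 17), (x3, 18), (x3, 27), (x3, 3), (x3, 32), (x3, 35)}

{(x3, 1), (x3, 17), (x3, 18), (x3, 27), (x3, 3), (x3, 32), (x3, 35)}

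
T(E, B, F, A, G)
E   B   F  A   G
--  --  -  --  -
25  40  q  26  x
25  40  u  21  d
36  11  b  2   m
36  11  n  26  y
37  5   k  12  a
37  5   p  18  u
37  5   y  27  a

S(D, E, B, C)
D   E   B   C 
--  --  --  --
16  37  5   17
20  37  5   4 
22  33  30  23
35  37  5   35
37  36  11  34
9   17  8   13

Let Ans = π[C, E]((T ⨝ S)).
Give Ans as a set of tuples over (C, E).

{(17, 37), (34, 36), (35, 37), (4, 37)}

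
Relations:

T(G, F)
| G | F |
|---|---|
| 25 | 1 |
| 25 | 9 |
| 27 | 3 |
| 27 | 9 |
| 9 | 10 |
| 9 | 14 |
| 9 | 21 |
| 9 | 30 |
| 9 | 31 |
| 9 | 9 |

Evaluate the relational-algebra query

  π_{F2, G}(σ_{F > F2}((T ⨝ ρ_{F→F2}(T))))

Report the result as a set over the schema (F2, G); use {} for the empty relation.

ρ[F→F2]: schema becomes (G, F2); tuples unchanged.
Natural join on G: {(25, 1, 1), (25, 1, 9), (25, 9, 1), (25, 9, 9), (27, 3, 3), (27, 3, 9), (27, 9, 3), (27, 9, 9), (9, 10, 10), (9, 10, 14), (9, 10, 21), (9, 10, 30), (9, 10, 31), (9, 10, 9), (9, 14, 10), (9, 14, 14), (9, 14, 21), (9, 14, 30), (9, 14, 31), (9, 14, 9), (9, 21, 10), (9, 21, 14), (9, 21, 21), (9, 21, 30), (9, 21, 31), (9, 21, 9), (9, 30, 10), (9, 30, 14), (9, 30, 21), (9, 30, 30), (9, 30, 31), (9, 30, 9), (9, 31, 10), (9, 31, 14), (9, 31, 21), (9, 31, 30), (9, 31, 31), (9, 31, 9), (9, 9, 10), (9, 9, 14), (9, 9, 21), (9, 9, 30), (9, 9, 31), (9, 9, 9)}
Filtering on F > F2 leaves {(25, 9, 1), (27, 9, 3), (9, 10, 9), (9, 14, 10), (9, 14, 9), (9, 21, 10), (9, 21, 14), (9, 21, 9), (9, 30, 10), (9, 30, 14), (9, 30, 21), (9, 30, 9), (9, 31, 10), (9, 31, 14), (9, 31, 21), (9, 31, 30), (9, 31, 9)}.
Projecting to F2, G (10 duplicate(s) eliminated): {(1, 25), (10, 9), (14, 9), (21, 9), (3, 27), (30, 9), (9, 9)}

{(1, 25), (10, 9), (14, 9), (21, 9), (3, 27), (30, 9), (9, 9)}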